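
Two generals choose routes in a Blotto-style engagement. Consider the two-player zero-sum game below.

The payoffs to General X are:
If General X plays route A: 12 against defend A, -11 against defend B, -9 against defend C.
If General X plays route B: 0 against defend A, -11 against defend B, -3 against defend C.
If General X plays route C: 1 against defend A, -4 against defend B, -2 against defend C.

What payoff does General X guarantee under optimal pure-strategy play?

Row minima: -11, -11, -4 → General X's maximin is -4.
Column maxima: 12, -4, -2 → General Y's minimax is -4.
They coincide at (route C, defend B), so the value is -4.

-4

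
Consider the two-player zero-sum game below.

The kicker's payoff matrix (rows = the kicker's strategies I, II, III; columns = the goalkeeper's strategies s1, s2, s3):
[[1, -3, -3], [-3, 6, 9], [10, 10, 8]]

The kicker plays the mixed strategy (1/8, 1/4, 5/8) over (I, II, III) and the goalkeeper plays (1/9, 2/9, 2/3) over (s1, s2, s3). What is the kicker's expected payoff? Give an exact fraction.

Against (1/9, 2/9, 2/3), each row's expected payoff is I: -23/9; II: 7; III: 26/3.
Taking the (1/8, 1/4, 5/8)-weighted average: (1/8)·(-23/9) + (1/4)·(7) + (5/8)·(26/3) = 493/72.

493/72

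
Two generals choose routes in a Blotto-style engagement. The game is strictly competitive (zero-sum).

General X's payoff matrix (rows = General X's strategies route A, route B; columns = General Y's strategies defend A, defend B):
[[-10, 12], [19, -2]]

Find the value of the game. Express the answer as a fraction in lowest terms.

Row minima are -10 and -2, so General X's maximin is -2; column maxima are 19 and 12, so General Y's minimax is 12. These differ, so the equilibrium is in mixed strategies.
Let General X play route A with probability p. General Y is indifferent when −10p + 19(1−p) = 12p − 2(1−p), giving p = 21/43.
Let General Y play defend A with probability q. General X is indifferent when −10q + 12(1−q) = 19q − 2(1−q), giving q = 14/43.
The value is -10·(14/43) + (12)·(29/43) = 208/43.

208/43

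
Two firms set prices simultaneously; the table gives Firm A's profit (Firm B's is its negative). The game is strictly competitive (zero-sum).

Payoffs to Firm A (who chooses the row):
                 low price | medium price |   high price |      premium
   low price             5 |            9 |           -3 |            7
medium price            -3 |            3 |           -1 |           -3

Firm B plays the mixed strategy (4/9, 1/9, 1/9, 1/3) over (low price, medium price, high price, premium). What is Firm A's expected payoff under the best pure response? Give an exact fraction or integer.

low price: (5)·(4/9) + (9)·(1/9) + (-3)·(1/9) + (7)·(1/3) = 47/9.
medium price: (-3)·(4/9) + (3)·(1/9) + (-1)·(1/9) + (-3)·(1/3) = -19/9.
The best pure response is low price with expected payoff 47/9.

47/9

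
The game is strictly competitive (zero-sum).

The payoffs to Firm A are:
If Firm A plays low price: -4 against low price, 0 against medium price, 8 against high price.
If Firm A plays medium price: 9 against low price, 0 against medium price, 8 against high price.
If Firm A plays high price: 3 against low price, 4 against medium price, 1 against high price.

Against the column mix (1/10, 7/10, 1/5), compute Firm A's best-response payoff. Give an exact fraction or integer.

low price: (-4)·(1/10) + (0)·(7/10) + (8)·(1/5) = 6/5.
medium price: (9)·(1/10) + (0)·(7/10) + (8)·(1/5) = 5/2.
high price: (3)·(1/10) + (4)·(7/10) + (1)·(1/5) = 33/10.
The best pure response is high price with expected payoff 33/10.

33/10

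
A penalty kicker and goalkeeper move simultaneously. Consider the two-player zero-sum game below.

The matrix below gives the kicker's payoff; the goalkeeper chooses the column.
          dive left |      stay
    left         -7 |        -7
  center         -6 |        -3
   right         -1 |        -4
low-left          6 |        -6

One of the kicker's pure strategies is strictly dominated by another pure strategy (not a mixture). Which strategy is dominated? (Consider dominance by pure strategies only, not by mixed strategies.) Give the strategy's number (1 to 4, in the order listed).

Compare left with center: -6 > -7, -3 > -7.
So center strictly dominates left for the kicker; left is strictly dominated.

1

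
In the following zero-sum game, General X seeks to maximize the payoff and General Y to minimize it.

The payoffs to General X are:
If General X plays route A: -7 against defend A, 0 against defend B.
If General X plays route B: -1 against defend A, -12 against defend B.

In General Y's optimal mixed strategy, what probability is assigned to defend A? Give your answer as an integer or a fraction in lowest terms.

2/3

Row minima are -7 and -12, so General X's maximin is -7; column maxima are -1 and 0, so General Y's minimax is -1. These differ, so the equilibrium is in mixed strategies.
Let General Y play defend A with probability q. General X is indifferent when −7q = −q − 12(1−q), giving q = 2/3.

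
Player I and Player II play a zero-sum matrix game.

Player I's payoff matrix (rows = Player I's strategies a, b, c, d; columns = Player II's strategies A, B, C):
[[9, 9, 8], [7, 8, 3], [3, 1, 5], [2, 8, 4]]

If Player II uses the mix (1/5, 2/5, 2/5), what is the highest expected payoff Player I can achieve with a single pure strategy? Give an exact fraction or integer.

43/5

a: (9)·(1/5) + (9)·(2/5) + (8)·(2/5) = 43/5.
b: (7)·(1/5) + (8)·(2/5) + (3)·(2/5) = 29/5.
c: (3)·(1/5) + (1)·(2/5) + (5)·(2/5) = 3.
d: (2)·(1/5) + (8)·(2/5) + (4)·(2/5) = 26/5.
The best pure response is a with expected payoff 43/5.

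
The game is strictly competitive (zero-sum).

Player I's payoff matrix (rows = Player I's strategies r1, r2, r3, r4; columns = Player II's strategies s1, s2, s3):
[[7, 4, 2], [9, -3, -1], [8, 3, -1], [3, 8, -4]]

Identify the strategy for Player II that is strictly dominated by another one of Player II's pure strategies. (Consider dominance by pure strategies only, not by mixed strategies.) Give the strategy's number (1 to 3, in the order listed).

Player II prefers columns that give Player I less. Compare s1 with s3: 2 < 7, -1 < 9, -1 < 8, -4 < 3.
So s3 strictly dominates s1 for Player II; s1 is strictly dominated.

1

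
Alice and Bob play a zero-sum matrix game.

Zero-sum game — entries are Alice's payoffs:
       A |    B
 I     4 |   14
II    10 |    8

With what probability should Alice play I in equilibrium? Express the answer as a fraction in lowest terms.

1/6

Row minima are 4 and 8, so Alice's maximin is 8; column maxima are 10 and 14, so Bob's minimax is 10. These differ, so the equilibrium is in mixed strategies.
Let Alice play I with probability p. Bob is indifferent when 4p + 10(1−p) = 14p + 8(1−p), giving p = 1/6.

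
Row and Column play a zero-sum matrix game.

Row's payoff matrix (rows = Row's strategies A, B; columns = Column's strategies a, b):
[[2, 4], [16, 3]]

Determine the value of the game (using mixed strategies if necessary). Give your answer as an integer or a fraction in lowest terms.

58/15

Row minima are 2 and 3, so Row's maximin is 3; column maxima are 16 and 4, so Column's minimax is 4. These differ, so the equilibrium is in mixed strategies.
Let Row play A with probability p. Column is indifferent when 2p + 16(1−p) = 4p + 3(1−p), giving p = 13/15.
Let Column play a with probability q. Row is indifferent when 2q + 4(1−q) = 16q + 3(1−q), giving q = 1/15.
The value is 2·(1/15) + (4)·(14/15) = 58/15.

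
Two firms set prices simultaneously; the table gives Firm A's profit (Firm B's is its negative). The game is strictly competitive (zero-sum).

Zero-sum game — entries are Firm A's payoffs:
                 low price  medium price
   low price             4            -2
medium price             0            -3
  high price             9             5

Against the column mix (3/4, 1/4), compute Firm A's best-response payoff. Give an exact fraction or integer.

8

low price: (4)·(3/4) + (-2)·(1/4) = 5/2.
medium price: (0)·(3/4) + (-3)·(1/4) = -3/4.
high price: (9)·(3/4) + (5)·(1/4) = 8.
The best pure response is high price with expected payoff 8.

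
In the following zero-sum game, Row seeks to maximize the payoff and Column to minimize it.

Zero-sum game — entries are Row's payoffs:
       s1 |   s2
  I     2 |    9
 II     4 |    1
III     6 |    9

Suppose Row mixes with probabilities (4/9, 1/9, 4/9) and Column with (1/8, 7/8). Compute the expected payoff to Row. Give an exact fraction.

547/72

Against (1/8, 7/8), each row's expected payoff is I: 65/8; II: 11/8; III: 69/8.
Taking the (4/9, 1/9, 4/9)-weighted average: (4/9)·(65/8) + (1/9)·(11/8) + (4/9)·(69/8) = 547/72.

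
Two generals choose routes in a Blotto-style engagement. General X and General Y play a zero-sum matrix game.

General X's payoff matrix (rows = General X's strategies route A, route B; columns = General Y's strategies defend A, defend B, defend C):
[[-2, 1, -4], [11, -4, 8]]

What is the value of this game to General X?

Column defend A is strictly dominated by defend C for General Y (it gives General X more in every row).
The remaining 2×2 game on (route A, route B) × (defend B, defend C) has no saddle point. Let General X play route A with probability p; indifference gives p − 4(1−p) = −4p + 8(1−p), so p = 12/17.
Similarly General Y's optimal q on defend B is 12/17, and the value is 1·(12/17) + (-4)·(5/17) = -8/17.

-8/17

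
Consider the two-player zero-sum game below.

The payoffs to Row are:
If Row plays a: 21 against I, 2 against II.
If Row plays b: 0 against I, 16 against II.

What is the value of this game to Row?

Row minima are 2 and 0, so Row's maximin is 2; column maxima are 21 and 16, so Column's minimax is 16. These differ, so the equilibrium is in mixed strategies.
Let Row play a with probability p. Column is indifferent when 21p = 2p + 16(1−p), giving p = 16/35.
Let Column play I with probability q. Row is indifferent when 21q + 2(1−q) = 16(1−q), giving q = 2/5.
The value is 21·(2/5) + (2)·(3/5) = 48/5.

48/5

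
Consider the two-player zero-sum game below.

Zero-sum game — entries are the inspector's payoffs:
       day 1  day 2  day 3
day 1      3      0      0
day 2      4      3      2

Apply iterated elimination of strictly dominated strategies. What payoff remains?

2

Column day 1 is strictly dominated by day 2 for the inspectee (0<3, 3<4); eliminate day 1.
Row day 1 is strictly dominated by row day 2 (3>0, 2>0); eliminate day 1.
Column day 2 is strictly dominated by day 3 for the inspectee (2<3); eliminate day 2.
Only (day 2, day 3) remains, with payoff 2.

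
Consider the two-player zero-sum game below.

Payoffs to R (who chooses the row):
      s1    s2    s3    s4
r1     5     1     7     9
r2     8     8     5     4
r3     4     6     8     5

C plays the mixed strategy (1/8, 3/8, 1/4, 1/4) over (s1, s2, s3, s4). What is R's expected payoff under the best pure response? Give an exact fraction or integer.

r1: (5)·(1/8) + (1)·(3/8) + (7)·(1/4) + (9)·(1/4) = 5.
r2: (8)·(1/8) + (8)·(3/8) + (5)·(1/4) + (4)·(1/4) = 25/4.
r3: (4)·(1/8) + (6)·(3/8) + (8)·(1/4) + (5)·(1/4) = 6.
The best pure response is r2 with expected payoff 25/4.

25/4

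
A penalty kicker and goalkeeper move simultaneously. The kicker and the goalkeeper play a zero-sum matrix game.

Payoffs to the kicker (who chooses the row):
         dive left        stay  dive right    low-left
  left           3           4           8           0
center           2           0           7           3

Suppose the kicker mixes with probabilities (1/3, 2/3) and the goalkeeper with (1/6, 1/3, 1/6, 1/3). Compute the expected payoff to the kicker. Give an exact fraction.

49/18

Against (1/6, 1/3, 1/6, 1/3), each row's expected payoff is left: 19/6; center: 5/2.
Taking the (1/3, 2/3)-weighted average: (1/3)·(19/6) + (2/3)·(5/2) = 49/18.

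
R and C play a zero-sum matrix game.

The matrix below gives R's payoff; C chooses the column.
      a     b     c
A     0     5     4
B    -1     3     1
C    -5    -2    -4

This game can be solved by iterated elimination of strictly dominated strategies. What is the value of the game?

Column b is strictly dominated by a for C (0<5, -1<3, -5<-2); eliminate b.
Column c is strictly dominated by a for C (0<4, -1<1, -5<-4); eliminate c.
Row C is strictly dominated by row A (0>-5); eliminate C.
Row B is strictly dominated by row A (0>-1); eliminate B.
Only (A, a) remains, with payoff 0.

0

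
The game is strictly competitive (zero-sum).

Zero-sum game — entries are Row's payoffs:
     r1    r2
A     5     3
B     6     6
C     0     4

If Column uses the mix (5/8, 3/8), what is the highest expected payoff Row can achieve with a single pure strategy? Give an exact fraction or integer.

6

A: (5)·(5/8) + (3)·(3/8) = 17/4.
B: (6)·(5/8) + (6)·(3/8) = 6.
C: (0)·(5/8) + (4)·(3/8) = 3/2.
The best pure response is B with expected payoff 6.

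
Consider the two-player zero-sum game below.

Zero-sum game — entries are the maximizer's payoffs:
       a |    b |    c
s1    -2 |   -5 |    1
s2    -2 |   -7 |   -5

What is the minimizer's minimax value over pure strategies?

The worst case (largest entry) in each column is a: -2, b: -5, c: 1.
The best (smallest) of these is -5.

-5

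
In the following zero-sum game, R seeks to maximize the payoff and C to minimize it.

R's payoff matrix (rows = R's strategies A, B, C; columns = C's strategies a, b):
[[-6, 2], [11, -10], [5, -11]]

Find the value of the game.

-38/29

Row C is strictly dominated by row B, so R never plays it.
The remaining 2×2 game on (A, B) × (a, b) has no saddle point. Let R play A with probability p; indifference gives −6p + 11(1−p) = 2p − 10(1−p), so p = 21/29.
Similarly C's optimal q on a is 12/29, and the value is -6·(12/29) + (2)·(17/29) = -38/29.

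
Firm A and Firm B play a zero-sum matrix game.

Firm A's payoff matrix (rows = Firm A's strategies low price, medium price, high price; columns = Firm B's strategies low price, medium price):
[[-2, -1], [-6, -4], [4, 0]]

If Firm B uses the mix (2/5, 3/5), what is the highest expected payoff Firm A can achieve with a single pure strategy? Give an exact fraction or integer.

8/5

low price: (-2)·(2/5) + (-1)·(3/5) = -7/5.
medium price: (-6)·(2/5) + (-4)·(3/5) = -24/5.
high price: (4)·(2/5) + (0)·(3/5) = 8/5.
The best pure response is high price with expected payoff 8/5.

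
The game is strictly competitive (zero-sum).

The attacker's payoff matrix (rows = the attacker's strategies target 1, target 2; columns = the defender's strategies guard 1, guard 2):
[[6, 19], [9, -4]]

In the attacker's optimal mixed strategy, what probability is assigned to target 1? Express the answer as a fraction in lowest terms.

Row minima are 6 and -4, so the attacker's maximin is 6; column maxima are 9 and 19, so the defender's minimax is 9. These differ, so the equilibrium is in mixed strategies.
Let the attacker play target 1 with probability p. The defender is indifferent when 6p + 9(1−p) = 19p − 4(1−p), giving p = 1/2.

1/2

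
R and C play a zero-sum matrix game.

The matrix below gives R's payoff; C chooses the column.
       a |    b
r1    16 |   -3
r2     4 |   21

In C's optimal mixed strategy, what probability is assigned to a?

Row minima are -3 and 4, so R's maximin is 4; column maxima are 16 and 21, so C's minimax is 16. These differ, so the equilibrium is in mixed strategies.
Let C play a with probability q. R is indifferent when 16q − 3(1−q) = 4q + 21(1−q), giving q = 2/3.

2/3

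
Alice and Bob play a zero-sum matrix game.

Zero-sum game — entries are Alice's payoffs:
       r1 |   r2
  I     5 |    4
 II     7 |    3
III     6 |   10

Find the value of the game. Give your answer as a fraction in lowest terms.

Row I is strictly dominated by row III, so Alice never plays it.
The remaining 2×2 game on (II, III) × (r1, r2) has no saddle point. Let Alice play II with probability p; indifference gives 7p + 6(1−p) = 3p + 10(1−p), so p = 1/2.
Similarly Bob's optimal q on r1 is 7/8, and the value is 7·(7/8) + (3)·(1/8) = 13/2.

13/2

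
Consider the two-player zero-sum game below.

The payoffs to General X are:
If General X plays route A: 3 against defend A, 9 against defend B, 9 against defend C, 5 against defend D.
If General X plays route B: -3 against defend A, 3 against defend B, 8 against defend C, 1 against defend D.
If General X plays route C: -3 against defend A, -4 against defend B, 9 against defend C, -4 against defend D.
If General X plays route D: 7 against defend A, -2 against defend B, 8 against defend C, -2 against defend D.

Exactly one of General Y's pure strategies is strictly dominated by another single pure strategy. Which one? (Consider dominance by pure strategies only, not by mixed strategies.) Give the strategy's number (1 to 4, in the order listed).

3

General Y prefers columns that give General X less. Compare defend C with defend A: 3 < 9, -3 < 8, -3 < 9, 7 < 8.
So defend A strictly dominates defend C for General Y; defend C is strictly dominated.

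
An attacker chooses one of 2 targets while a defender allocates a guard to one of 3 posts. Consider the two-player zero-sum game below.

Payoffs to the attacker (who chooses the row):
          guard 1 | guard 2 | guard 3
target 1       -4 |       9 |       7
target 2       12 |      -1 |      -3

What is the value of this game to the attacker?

Column guard 2 is strictly dominated by guard 3 for the defender (it gives the attacker more in every row).
The remaining 2×2 game on (target 1, target 2) × (guard 1, guard 3) has no saddle point. Let the attacker play target 1 with probability p; indifference gives −4p + 12(1−p) = 7p − 3(1−p), so p = 15/26.
Similarly the defender's optimal q on guard 1 is 5/13, and the value is -4·(5/13) + (7)·(8/13) = 36/13.

36/13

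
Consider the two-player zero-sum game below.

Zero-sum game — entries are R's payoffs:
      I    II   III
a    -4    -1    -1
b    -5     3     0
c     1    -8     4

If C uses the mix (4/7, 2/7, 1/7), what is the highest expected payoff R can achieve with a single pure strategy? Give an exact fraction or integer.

a: (-4)·(4/7) + (-1)·(2/7) + (-1)·(1/7) = -19/7.
b: (-5)·(4/7) + (3)·(2/7) + (0)·(1/7) = -2.
c: (1)·(4/7) + (-8)·(2/7) + (4)·(1/7) = -8/7.
The best pure response is c with expected payoff -8/7.

-8/7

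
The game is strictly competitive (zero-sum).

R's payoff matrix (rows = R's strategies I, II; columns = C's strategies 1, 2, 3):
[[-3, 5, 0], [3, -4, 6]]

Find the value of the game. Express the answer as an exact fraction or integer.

Column 3 is strictly dominated by 1 for C (it gives R more in every row).
The remaining 2×2 game on (I, II) × (1, 2) has no saddle point. Let R play I with probability p; indifference gives −3p + 3(1−p) = 5p − 4(1−p), so p = 7/15.
Similarly C's optimal q on 1 is 3/5, and the value is -3·(3/5) + (5)·(2/5) = 1/5.

1/5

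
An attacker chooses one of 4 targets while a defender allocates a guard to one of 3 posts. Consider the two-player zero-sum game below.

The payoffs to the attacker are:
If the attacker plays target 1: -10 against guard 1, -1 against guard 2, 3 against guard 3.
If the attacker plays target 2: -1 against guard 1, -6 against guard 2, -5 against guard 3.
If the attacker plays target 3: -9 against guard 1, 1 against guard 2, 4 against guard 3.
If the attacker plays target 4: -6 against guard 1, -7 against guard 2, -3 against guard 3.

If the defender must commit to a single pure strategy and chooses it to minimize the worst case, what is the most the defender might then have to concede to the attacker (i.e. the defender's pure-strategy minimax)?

-1

The worst case (largest entry) in each column is guard 1: -1, guard 2: 1, guard 3: 4.
The best (smallest) of these is -1.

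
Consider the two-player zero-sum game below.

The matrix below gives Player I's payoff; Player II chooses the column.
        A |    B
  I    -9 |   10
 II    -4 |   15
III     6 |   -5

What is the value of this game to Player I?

7/3

Row I is strictly dominated by row II, so Player I never plays it.
The remaining 2×2 game on (II, III) × (A, B) has no saddle point. Let Player I play II with probability p; indifference gives −4p + 6(1−p) = 15p − 5(1−p), so p = 11/30.
Similarly Player II's optimal q on A is 2/3, and the value is -4·(2/3) + (15)·(1/3) = 7/3.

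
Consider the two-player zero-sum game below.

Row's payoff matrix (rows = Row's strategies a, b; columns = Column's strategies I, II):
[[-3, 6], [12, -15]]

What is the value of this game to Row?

Row minima are -3 and -15, so Row's maximin is -3; column maxima are 12 and 6, so Column's minimax is 6. These differ, so the equilibrium is in mixed strategies.
Let Row play a with probability p. Column is indifferent when −3p + 12(1−p) = 6p − 15(1−p), giving p = 3/4.
Let Column play I with probability q. Row is indifferent when −3q + 6(1−q) = 12q − 15(1−q), giving q = 7/12.
The value is -3·(7/12) + (6)·(5/12) = 3/4.

3/4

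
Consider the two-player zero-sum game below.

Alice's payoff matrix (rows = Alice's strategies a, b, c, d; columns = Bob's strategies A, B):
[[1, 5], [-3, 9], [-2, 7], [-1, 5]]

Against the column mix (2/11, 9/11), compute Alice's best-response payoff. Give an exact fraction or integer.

75/11

a: (1)·(2/11) + (5)·(9/11) = 47/11.
b: (-3)·(2/11) + (9)·(9/11) = 75/11.
c: (-2)·(2/11) + (7)·(9/11) = 59/11.
d: (-1)·(2/11) + (5)·(9/11) = 43/11.
The best pure response is b with expected payoff 75/11.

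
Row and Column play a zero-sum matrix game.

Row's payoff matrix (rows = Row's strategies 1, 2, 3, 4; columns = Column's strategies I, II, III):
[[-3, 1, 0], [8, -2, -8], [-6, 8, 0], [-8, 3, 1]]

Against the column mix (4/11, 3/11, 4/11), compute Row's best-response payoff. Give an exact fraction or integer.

0

1: (-3)·(4/11) + (1)·(3/11) + (0)·(4/11) = -9/11.
2: (8)·(4/11) + (-2)·(3/11) + (-8)·(4/11) = -6/11.
3: (-6)·(4/11) + (8)·(3/11) + (0)·(4/11) = 0.
4: (-8)·(4/11) + (3)·(3/11) + (1)·(4/11) = -19/11.
The best pure response is 3 with expected payoff 0.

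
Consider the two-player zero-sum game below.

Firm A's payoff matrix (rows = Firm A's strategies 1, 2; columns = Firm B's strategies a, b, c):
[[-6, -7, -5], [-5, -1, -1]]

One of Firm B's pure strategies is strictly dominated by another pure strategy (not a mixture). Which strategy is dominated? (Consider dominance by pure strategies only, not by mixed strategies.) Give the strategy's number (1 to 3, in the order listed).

Firm B prefers columns that give Firm A less. Compare c with a: -6 < -5, -5 < -1.
So a strictly dominates c for Firm B; c is strictly dominated.

3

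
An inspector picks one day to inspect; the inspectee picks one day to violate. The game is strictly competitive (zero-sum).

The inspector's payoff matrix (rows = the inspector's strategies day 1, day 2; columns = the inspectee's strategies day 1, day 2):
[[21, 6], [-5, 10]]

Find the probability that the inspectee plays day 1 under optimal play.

Row minima are 6 and -5, so the inspector's maximin is 6; column maxima are 21 and 10, so the inspectee's minimax is 10. These differ, so the equilibrium is in mixed strategies.
Let the inspectee play day 1 with probability q. The inspector is indifferent when 21q + 6(1−q) = −5q + 10(1−q), giving q = 2/15.

2/15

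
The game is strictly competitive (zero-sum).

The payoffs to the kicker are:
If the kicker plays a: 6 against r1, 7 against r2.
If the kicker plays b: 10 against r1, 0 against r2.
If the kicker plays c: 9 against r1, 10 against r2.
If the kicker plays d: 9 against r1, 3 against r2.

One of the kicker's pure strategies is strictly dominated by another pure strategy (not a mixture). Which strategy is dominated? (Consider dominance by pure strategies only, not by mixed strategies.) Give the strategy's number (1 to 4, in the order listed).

Compare a with c: 9 > 6, 10 > 7.
So c strictly dominates a for the kicker; a is strictly dominated.

1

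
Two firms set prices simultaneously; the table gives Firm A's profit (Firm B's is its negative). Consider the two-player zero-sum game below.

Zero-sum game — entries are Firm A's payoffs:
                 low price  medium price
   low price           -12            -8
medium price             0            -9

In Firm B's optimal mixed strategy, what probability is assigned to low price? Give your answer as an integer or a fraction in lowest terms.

Row minima are -12 and -9, so Firm A's maximin is -9; column maxima are 0 and -8, so Firm B's minimax is -8. These differ, so the equilibrium is in mixed strategies.
Let Firm B play low price with probability q. Firm A is indifferent when −12q − 8(1−q) = −9(1−q), giving q = 1/13.

1/13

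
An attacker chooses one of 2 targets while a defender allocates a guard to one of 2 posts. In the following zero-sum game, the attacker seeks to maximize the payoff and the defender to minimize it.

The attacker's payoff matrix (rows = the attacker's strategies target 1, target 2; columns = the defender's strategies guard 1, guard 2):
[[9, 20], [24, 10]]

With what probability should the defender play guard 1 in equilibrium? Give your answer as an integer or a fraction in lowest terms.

Row minima are 9 and 10, so the attacker's maximin is 10; column maxima are 24 and 20, so the defender's minimax is 20. These differ, so the equilibrium is in mixed strategies.
Let the defender play guard 1 with probability q. The attacker is indifferent when 9q + 20(1−q) = 24q + 10(1−q), giving q = 2/5.

2/5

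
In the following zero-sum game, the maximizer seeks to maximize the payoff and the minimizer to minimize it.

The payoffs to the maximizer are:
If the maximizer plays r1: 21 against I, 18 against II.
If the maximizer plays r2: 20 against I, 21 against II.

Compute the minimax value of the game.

81/4

Row minima are 18 and 20, so the maximizer's maximin is 20; column maxima are 21 and 21, so the minimizer's minimax is 21. These differ, so the equilibrium is in mixed strategies.
Let the maximizer play r1 with probability p. The minimizer is indifferent when 21p + 20(1−p) = 18p + 21(1−p), giving p = 1/4.
Let the minimizer play I with probability q. The maximizer is indifferent when 21q + 18(1−q) = 20q + 21(1−q), giving q = 3/4.
The value is 21·(3/4) + (18)·(1/4) = 81/4.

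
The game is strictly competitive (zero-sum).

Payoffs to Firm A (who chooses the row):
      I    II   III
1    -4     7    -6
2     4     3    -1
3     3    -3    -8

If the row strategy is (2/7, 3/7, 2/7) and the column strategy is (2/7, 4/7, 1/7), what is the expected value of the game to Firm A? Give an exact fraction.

57/49

Against (2/7, 4/7, 1/7), each row's expected payoff is 1: 2; 2: 19/7; 3: -2.
Taking the (2/7, 3/7, 2/7)-weighted average: (2/7)·(2) + (3/7)·(19/7) + (2/7)·(-2) = 57/49.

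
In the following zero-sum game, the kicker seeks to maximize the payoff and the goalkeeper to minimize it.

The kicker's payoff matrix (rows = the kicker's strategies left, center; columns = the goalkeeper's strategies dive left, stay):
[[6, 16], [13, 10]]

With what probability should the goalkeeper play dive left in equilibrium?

6/13

Row minima are 6 and 10, so the kicker's maximin is 10; column maxima are 13 and 16, so the goalkeeper's minimax is 13. These differ, so the equilibrium is in mixed strategies.
Let the goalkeeper play dive left with probability q. The kicker is indifferent when 6q + 16(1−q) = 13q + 10(1−q), giving q = 6/13.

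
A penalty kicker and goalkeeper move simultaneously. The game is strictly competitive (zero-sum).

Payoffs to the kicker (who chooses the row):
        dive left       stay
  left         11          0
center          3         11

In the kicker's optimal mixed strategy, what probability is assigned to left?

8/19

Row minima are 0 and 3, so the kicker's maximin is 3; column maxima are 11 and 11, so the goalkeeper's minimax is 11. These differ, so the equilibrium is in mixed strategies.
Let the kicker play left with probability p. The goalkeeper is indifferent when 11p + 3(1−p) = 11(1−p), giving p = 8/19.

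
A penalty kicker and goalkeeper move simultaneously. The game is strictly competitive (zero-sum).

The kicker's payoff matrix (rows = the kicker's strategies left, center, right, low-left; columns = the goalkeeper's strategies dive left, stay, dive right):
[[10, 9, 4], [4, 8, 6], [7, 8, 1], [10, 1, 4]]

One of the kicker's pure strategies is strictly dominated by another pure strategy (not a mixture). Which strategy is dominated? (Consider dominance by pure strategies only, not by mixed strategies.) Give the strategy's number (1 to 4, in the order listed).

Compare right with left: 10 > 7, 9 > 8, 4 > 1.
So left strictly dominates right for the kicker; right is strictly dominated.

3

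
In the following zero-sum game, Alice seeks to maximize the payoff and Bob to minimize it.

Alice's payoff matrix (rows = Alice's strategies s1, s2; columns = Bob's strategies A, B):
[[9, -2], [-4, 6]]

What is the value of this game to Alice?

Row minima are -2 and -4, so Alice's maximin is -2; column maxima are 9 and 6, so Bob's minimax is 6. These differ, so the equilibrium is in mixed strategies.
Let Alice play s1 with probability p. Bob is indifferent when 9p − 4(1−p) = −2p + 6(1−p), giving p = 10/21.
Let Bob play A with probability q. Alice is indifferent when 9q − 2(1−q) = −4q + 6(1−q), giving q = 8/21.
The value is 9·(8/21) + (-2)·(13/21) = 46/21.

46/21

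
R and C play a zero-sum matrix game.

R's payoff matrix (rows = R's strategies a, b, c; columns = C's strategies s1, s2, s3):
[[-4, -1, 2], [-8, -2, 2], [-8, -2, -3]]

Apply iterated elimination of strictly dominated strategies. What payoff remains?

Column s3 is strictly dominated by s1 for C (-4<2, -8<2, -8<-3); eliminate s3.
Column s2 is strictly dominated by s1 for C (-4<-1, -8<-2, -8<-2); eliminate s2.
Row b is strictly dominated by row a (-4>-8); eliminate b.
Row c is strictly dominated by row a (-4>-8); eliminate c.
Only (a, s1) remains, with payoff -4.

-4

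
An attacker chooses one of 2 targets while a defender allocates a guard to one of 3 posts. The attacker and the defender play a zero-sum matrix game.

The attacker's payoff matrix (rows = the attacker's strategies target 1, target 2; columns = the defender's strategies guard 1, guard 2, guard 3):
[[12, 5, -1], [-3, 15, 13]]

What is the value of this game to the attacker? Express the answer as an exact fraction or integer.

153/29

Column guard 2 is strictly dominated by guard 3 for the defender (it gives the attacker more in every row).
The remaining 2×2 game on (target 1, target 2) × (guard 1, guard 3) has no saddle point. Let the attacker play target 1 with probability p; indifference gives 12p − 3(1−p) = −p + 13(1−p), so p = 16/29.
Similarly the defender's optimal q on guard 1 is 14/29, and the value is 12·(14/29) + (-1)·(15/29) = 153/29.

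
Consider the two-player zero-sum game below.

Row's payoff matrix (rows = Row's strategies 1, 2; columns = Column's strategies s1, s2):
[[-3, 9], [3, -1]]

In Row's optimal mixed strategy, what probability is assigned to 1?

Row minima are -3 and -1, so Row's maximin is -1; column maxima are 3 and 9, so Column's minimax is 3. These differ, so the equilibrium is in mixed strategies.
Let Row play 1 with probability p. Column is indifferent when −3p + 3(1−p) = 9p − (1−p), giving p = 1/4.

1/4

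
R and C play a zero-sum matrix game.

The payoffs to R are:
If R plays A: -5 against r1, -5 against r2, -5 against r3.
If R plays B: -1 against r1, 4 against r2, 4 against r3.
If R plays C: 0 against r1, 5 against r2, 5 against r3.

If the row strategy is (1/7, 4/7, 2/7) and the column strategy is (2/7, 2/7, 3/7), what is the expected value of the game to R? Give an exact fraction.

87/49

Against (2/7, 2/7, 3/7), each row's expected payoff is A: -5; B: 18/7; C: 25/7.
Taking the (1/7, 4/7, 2/7)-weighted average: (1/7)·(-5) + (4/7)·(18/7) + (2/7)·(25/7) = 87/49.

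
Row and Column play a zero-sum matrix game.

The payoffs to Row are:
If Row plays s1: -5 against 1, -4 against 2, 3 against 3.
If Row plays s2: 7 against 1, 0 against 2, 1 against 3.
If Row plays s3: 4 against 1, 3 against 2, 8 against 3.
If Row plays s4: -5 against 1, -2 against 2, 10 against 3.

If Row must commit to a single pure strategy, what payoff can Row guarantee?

The worst-case payoff for each row is s1: -5, s2: 0, s3: 3, s4: -5.
The best of these is 3.

3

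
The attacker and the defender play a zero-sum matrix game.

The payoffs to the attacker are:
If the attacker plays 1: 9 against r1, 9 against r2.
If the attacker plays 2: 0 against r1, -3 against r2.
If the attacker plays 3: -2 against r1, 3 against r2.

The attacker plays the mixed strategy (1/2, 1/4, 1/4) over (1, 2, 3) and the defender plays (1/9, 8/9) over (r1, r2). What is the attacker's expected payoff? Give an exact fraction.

40/9

Against (1/9, 8/9), each row's expected payoff is 1: 9; 2: -8/3; 3: 22/9.
Taking the (1/2, 1/4, 1/4)-weighted average: (1/2)·(9) + (1/4)·(-8/3) + (1/4)·(22/9) = 40/9.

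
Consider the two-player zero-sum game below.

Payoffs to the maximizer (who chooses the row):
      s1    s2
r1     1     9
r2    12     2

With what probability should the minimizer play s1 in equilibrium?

Row minima are 1 and 2, so the maximizer's maximin is 2; column maxima are 12 and 9, so the minimizer's minimax is 9. These differ, so the equilibrium is in mixed strategies.
Let the minimizer play s1 with probability q. The maximizer is indifferent when q + 9(1−q) = 12q + 2(1−q), giving q = 7/18.

7/18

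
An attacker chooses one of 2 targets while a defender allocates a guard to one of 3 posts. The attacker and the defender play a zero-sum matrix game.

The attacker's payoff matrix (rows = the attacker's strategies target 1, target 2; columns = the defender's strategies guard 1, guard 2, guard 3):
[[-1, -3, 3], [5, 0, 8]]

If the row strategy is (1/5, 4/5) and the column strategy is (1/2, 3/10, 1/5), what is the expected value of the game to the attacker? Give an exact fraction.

Against (1/2, 3/10, 1/5), each row's expected payoff is target 1: -4/5; target 2: 41/10.
Taking the (1/5, 4/5)-weighted average: (1/5)·(-4/5) + (4/5)·(41/10) = 78/25.

78/25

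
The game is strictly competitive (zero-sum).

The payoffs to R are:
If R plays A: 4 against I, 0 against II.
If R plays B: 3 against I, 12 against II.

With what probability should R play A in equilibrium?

9/13

Row minima are 0 and 3, so R's maximin is 3; column maxima are 4 and 12, so C's minimax is 4. These differ, so the equilibrium is in mixed strategies.
Let R play A with probability p. C is indifferent when 4p + 3(1−p) = 12(1−p), giving p = 9/13.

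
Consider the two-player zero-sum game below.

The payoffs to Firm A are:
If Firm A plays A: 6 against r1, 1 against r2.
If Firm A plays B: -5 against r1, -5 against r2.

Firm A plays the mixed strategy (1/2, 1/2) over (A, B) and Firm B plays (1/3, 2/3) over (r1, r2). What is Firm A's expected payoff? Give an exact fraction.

-7/6

Against (1/3, 2/3), each row's expected payoff is A: 8/3; B: -5.
Taking the (1/2, 1/2)-weighted average: (1/2)·(8/3) + (1/2)·(-5) = -7/6.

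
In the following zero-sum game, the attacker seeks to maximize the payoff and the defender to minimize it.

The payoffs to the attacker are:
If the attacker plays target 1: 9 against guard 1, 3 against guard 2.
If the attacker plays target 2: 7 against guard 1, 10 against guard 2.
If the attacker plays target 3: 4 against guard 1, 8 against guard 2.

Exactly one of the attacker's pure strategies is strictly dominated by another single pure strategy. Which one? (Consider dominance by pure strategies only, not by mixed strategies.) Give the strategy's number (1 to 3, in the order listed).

Compare target 3 with target 2: 7 > 4, 10 > 8.
So target 2 strictly dominates target 3 for the attacker; target 3 is strictly dominated.

3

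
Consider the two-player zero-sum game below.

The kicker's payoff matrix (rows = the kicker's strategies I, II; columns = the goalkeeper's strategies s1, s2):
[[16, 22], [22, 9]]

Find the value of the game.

Row minima are 16 and 9, so the kicker's maximin is 16; column maxima are 22 and 22, so the goalkeeper's minimax is 22. These differ, so the equilibrium is in mixed strategies.
Let the kicker play I with probability p. The goalkeeper is indifferent when 16p + 22(1−p) = 22p + 9(1−p), giving p = 13/19.
Let the goalkeeper play s1 with probability q. The kicker is indifferent when 16q + 22(1−q) = 22q + 9(1−q), giving q = 13/19.
The value is 16·(13/19) + (22)·(6/19) = 340/19.

340/19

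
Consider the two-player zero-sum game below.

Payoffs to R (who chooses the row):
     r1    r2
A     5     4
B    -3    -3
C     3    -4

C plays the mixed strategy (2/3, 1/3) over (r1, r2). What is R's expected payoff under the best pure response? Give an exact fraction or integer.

A: (5)·(2/3) + (4)·(1/3) = 14/3.
B: (-3)·(2/3) + (-3)·(1/3) = -3.
C: (3)·(2/3) + (-4)·(1/3) = 2/3.
The best pure response is A with expected payoff 14/3.

14/3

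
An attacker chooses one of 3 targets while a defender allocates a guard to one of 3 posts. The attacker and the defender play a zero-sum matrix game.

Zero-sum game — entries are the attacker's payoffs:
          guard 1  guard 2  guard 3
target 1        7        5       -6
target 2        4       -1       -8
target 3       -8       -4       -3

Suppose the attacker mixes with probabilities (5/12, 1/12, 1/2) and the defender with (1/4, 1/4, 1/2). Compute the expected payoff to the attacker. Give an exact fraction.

Against (1/4, 1/4, 1/2), each row's expected payoff is target 1: 0; target 2: -13/4; target 3: -9/2.
Taking the (5/12, 1/12, 1/2)-weighted average: (5/12)·(0) + (1/12)·(-13/4) + (1/2)·(-9/2) = -121/48.

-121/48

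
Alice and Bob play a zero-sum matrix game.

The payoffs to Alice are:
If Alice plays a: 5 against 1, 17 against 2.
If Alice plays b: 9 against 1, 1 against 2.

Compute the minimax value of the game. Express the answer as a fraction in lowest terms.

Row minima are 5 and 1, so Alice's maximin is 5; column maxima are 9 and 17, so Bob's minimax is 9. These differ, so the equilibrium is in mixed strategies.
Let Alice play a with probability p. Bob is indifferent when 5p + 9(1−p) = 17p + (1−p), giving p = 2/5.
Let Bob play 1 with probability q. Alice is indifferent when 5q + 17(1−q) = 9q + (1−q), giving q = 4/5.
The value is 5·(4/5) + (17)·(1/5) = 37/5.

37/5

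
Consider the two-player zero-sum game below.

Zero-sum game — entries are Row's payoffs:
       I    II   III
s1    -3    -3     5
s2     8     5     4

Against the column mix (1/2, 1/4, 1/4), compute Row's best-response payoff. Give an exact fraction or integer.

s1: (-3)·(1/2) + (-3)·(1/4) + (5)·(1/4) = -1.
s2: (8)·(1/2) + (5)·(1/4) + (4)·(1/4) = 25/4.
The best pure response is s2 with expected payoff 25/4.

25/4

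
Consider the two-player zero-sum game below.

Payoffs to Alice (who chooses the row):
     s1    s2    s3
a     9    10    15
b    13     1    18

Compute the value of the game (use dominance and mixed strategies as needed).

Column s3 is strictly dominated by s1 for Bob (it gives Alice more in every row).
The remaining 2×2 game on (a, b) × (s1, s2) has no saddle point. Let Alice play a with probability p; indifference gives 9p + 13(1−p) = 10p + (1−p), so p = 12/13.
Similarly Bob's optimal q on s1 is 9/13, and the value is 9·(9/13) + (10)·(4/13) = 121/13.

121/13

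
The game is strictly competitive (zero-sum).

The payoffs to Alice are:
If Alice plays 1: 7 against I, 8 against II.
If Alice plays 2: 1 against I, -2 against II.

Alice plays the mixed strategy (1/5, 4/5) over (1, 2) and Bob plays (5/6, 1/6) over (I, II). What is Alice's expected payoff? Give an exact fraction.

Against (5/6, 1/6), each row's expected payoff is 1: 43/6; 2: 1/2.
Taking the (1/5, 4/5)-weighted average: (1/5)·(43/6) + (4/5)·(1/2) = 11/6.

11/6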